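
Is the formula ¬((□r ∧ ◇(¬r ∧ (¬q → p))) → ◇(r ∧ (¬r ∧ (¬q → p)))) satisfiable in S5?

No, unsatisfiable

1. ¬((□r ∧ ◇(¬r ∧ (¬q → p))) → ◇(r ∧ (¬r ∧ (¬q → p)))), w0
2. □r ∧ ◇(¬r ∧ (¬q → p)), w0
3. ¬◇(r ∧ (¬r ∧ (¬q → p))), w0
4. □r, w0
5. ◇(¬r ∧ (¬q → p)), w0
6. ¬(r ∧ (¬r ∧ (¬q → p))), w0
7. r, w0
8. ¬(¬r ∧ (¬q → p)), w0
9. ¬(¬q → p), w0
10. ¬q, w0
11. ¬p, w0
12. ¬r ∧ (¬q → p), w1
13. ¬r, w1
14. ¬q → p, w1
15. ¬(r ∧ (¬r ∧ (¬q → p))), w1
16. r, w1
Accessibility: w0Rw0, w0Rw1, w1Rw0, w1Rw1
Branch closes: r and ¬r both at w1.
All branches of the tableau close; one closing branch shown above.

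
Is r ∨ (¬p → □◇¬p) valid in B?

Tableau for the negation ¬(r ∨ (¬p → □◇¬p)):
1. ¬(r ∨ (¬p → □◇¬p)), u
2. ¬r, u
3. ¬(¬p → □◇¬p), u
4. ¬p, u
5. ¬□◇¬p, u
6. ¬◇¬p, v
7. p, u
Accessibility: uRu, uRv, vRu, vRv
Branch closes: p and ¬p both at u.
All branches of the negation close; one closing branch shown above.

Yes, valid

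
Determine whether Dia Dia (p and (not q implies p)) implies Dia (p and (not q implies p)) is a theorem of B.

Tableau for the negation not (Dia Dia (p and (not q implies p)) implies Dia (p and (not q implies p))):
1. not (Dia Dia (p and (not q implies p)) implies Dia (p and (not q implies p))), u
2. Dia Dia (p and (not q implies p)), u
3. not Dia (p and (not q implies p)), u
4. not (p and (not q implies p)), u
5. not (not q implies p), u
6. not q, u
7. not p, u
8. Dia (p and (not q implies p)), v
9. not (p and (not q implies p)), v
10. not (not q implies p), v
11. not q, v
12. not p, v
13. p and (not q implies p), w
14. p, w
15. not q implies p, w
Accessibility: uRu, uRv, vRu, vRv, vRw, wRv, wRw
The negation has an open branch (countermodel exists).

No, not valid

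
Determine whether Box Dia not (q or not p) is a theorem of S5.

Tableau for the negation not Box Dia not (q or not p):
1. not Box Dia not (q or not p), w0
2. not Dia not (q or not p), w1   [neg-Box-rule on 1: fresh world w1, w0Rw1]
3. q or not p, w0   [neg-Dia-rule on 2 via w1Rw0]
4. q or not p, w1   [neg-Dia-rule on 2 via w1Rw1]
5. not p, w0   [or-rule on 3 (branches; this branch)]
6. not p, w1   [or-rule on 4 (branches; this branch)]
Accessibility: w0Rw0, w0Rw1, w1Rw0, w1Rw1
The negation has an open branch (countermodel exists).

Invalid (countermodel exists)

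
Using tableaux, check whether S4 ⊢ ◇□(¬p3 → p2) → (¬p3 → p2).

No, not valid

Tableau for the negation ¬(◇□(¬p3 → p2) → (¬p3 → p2)):
1. ¬(◇□(¬p3 → p2) → (¬p3 → p2)), u
2. ◇□(¬p3 → p2), u
3. ¬(¬p3 → p2), u
4. ¬p3, u
5. ¬p2, u
6. □(¬p3 → p2), v
7. ¬p3 → p2, v
8. p2, v
Accessibility: uRu, uRv, vRv
The negation has an open branch (countermodel exists).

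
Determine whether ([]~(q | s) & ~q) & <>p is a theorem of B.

No, not valid

Tableau for the negation ~(([]~(q | s) & ~q) & <>p):
1. ~(([]~(q | s) & ~q) & <>p), u
2. ~<>p, u   [~&-rule on 1 (branches; this branch)]
3. ~p, u   [~<>-rule on 2 via uRu]
Accessibility: uRu
The negation has an open branch (countermodel exists).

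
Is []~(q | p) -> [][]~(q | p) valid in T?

Tableau for the negation ~([]~(q | p) -> [][]~(q | p)):
1. ~([]~(q | p) -> [][]~(q | p)), w0
2. []~(q | p), w0
3. ~[][]~(q | p), w0
4. ~(q | p), w0
5. ~q, w0
6. ~p, w0
7. ~[]~(q | p), w1
8. ~(q | p), w1
9. ~q, w1
10. ~p, w1
11. q | p, w2
12. p, w2
Accessibility: w0Rw0, w0Rw1, w1Rw1, w1Rw2, w2Rw2
The negation has an open branch (countermodel exists).

Not valid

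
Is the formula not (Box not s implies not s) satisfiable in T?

Unsatisfiable

1. not (Box not s implies not s), u
2. Box not s, u   [neg-implies-rule on 1]
3. s, u   [neg-implies-rule on 1]
4. not s, u   [Box-rule on 2 via uRu]
Accessibility: uRu
Branch closes: s and not s both at u.
All branches of the tableau close; one closing branch shown above.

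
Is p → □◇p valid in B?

Tableau for the negation ¬(p → □◇p):
1. ¬(p → □◇p), w0
2. p, w0
3. ¬□◇p, w0
4. ¬◇p, w1
5. ¬p, w0
Accessibility: w0Rw0, w0Rw1, w1Rw0, w1Rw1
Branch closes: p and ¬p both at w0.
All branches of the negation close; one closing branch shown above.

Valid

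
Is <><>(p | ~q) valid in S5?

Invalid (countermodel exists)

Tableau for the negation ~<><>(p | ~q):
1. ~<><>(p | ~q), w0
2. ~<>(p | ~q), w0   [~<>-rule on 1 via w0Rw0]
3. ~(p | ~q), w0   [~<>-rule on 2 via w0Rw0]
4. ~p, w0   [~|-rule on 3]
5. q, w0   [~|-rule on 3]
Accessibility: w0Rw0
The negation has an open branch (countermodel exists).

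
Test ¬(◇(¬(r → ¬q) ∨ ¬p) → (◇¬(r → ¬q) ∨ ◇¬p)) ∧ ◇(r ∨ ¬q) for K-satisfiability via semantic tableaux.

Unsatisfiable (every branch closes)

1. ¬(◇(¬(r → ¬q) ∨ ¬p) → (◇¬(r → ¬q) ∨ ◇¬p)) ∧ ◇(r ∨ ¬q), u
2. ¬(◇(¬(r → ¬q) ∨ ¬p) → (◇¬(r → ¬q) ∨ ◇¬p)), u
3. ◇(r ∨ ¬q), u
4. ◇(¬(r → ¬q) ∨ ¬p), u
5. ¬(◇¬(r → ¬q) ∨ ◇¬p), u
6. ¬◇¬(r → ¬q), u
7. ¬◇¬p, u
8. r ∨ ¬q, v
9. r → ¬q, v
10. p, v
11. ¬q, v
12. ¬(r → ¬q) ∨ ¬p, w
13. r → ¬q, w
14. p, w
15. ¬(r → ¬q), w
16. r, w
17. q, w
18. ¬q, w
Accessibility: uRv, uRw
Branch closes: q and ¬q both at w.
All branches of the tableau close; one closing branch shown above.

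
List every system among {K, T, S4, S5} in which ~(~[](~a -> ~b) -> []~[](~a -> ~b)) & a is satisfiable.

K, T, S4

S5-tableau for the formula:
1. ~(~[](~a -> ~b) -> []~[](~a -> ~b)) & a, w0
2. ~(~[](~a -> ~b) -> []~[](~a -> ~b)), w0
3. a, w0
4. ~[](~a -> ~b), w0
5. ~[]~[](~a -> ~b), w0
6. ~(~a -> ~b), w1
7. ~a, w1
8. b, w1
9. [](~a -> ~b), w2
10. ~a -> ~b, w0
11. ~a -> ~b, w1
12. ~a -> ~b, w2
13. ~b, w0
14. ~b, w1
Accessibility: w0Rw0, w0Rw1, w0Rw2, w1Rw0, w1Rw1, w1Rw2, w2Rw0, w2Rw1, w2Rw2
Branch closes: b and ~b both at w1.
Every branch closes (one shown): unsatisfiable in S5.
S4-tableau for the formula:
1. ~(~[](~a -> ~b) -> []~[](~a -> ~b)) & a, w0
2. ~(~[](~a -> ~b) -> []~[](~a -> ~b)), w0
3. a, w0
4. ~[](~a -> ~b), w0
5. ~[]~[](~a -> ~b), w0
6. ~(~a -> ~b), w1
7. ~a, w1
8. b, w1
9. [](~a -> ~b), w2
10. ~a -> ~b, w2
11. ~b, w2
Accessibility: w0Rw0, w0Rw1, w0Rw2, w1Rw1, w2Rw2
Complete open branch: satisfiable in S4, hence also in K, T (this S4-model is also a K-model and a T-model).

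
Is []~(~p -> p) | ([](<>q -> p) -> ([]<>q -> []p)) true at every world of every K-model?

Valid

Tableau for the negation ~([]~(~p -> p) | ([](<>q -> p) -> ([]<>q -> []p))):
1. ~([]~(~p -> p) | ([](<>q -> p) -> ([]<>q -> []p))), 0
2. ~[]~(~p -> p), 0
3. ~([](<>q -> p) -> ([]<>q -> []p)), 0
4. [](<>q -> p), 0
5. ~([]<>q -> []p), 0
6. []<>q, 0
7. ~[]p, 0
8. ~p -> p, 1
9. <>q -> p, 1
10. <>q, 1
11. p, 1
12. ~p, 2
13. <>q -> p, 2
14. <>q, 2
15. ~<>q, 2
16. q, 3
17. q, 4
18. ~q, 4
Accessibility: 0R1, 0R2, 1R3, 2R4
Branch closes: q and ~q both at 4.
Every branch of the negation's tableau closes; the branch above is one of them.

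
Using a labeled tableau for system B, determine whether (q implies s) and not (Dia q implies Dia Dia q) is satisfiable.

No, unsatisfiable

1. (q implies s) and not (Dia q implies Dia Dia q), u
2. q implies s, u
3. not (Dia q implies Dia Dia q), u
4. Dia q, u
5. not Dia Dia q, u
6. not Dia q, u
7. not q, u
8. s, u
9. q, v
10. not Dia q, v
11. not q, v
Accessibility: uRu, uRv, vRu, vRv
Branch closes: q and not q both at v.
Every branch closes; the branch above is one of them.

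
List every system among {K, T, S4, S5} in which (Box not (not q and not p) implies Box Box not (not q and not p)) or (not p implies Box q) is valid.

S4, S5

T-tableau for the negation not ((Box not (not q and not p) implies Box Box not (not q and not p)) or (not p implies Box q)):
1. not ((Box not (not q and not p) implies Box Box not (not q and not p)) or (not p implies Box q)), w0
2. not (Box not (not q and not p) implies Box Box not (not q and not p)), w0   [neg-or-rule on 1]
3. not (not p implies Box q), w0   [neg-or-rule on 1]
4. Box not (not q and not p), w0   [neg-implies-rule on 2]
5. not Box Box not (not q and not p), w0   [neg-implies-rule on 2]
6. not p, w0   [neg-implies-rule on 3]
7. not Box q, w0   [neg-implies-rule on 3]
8. not (not q and not p), w0   [Box-rule on 4 via w0Rw0]
9. q, w0   [neg-and-rule on 8 (branches; this branch)]
10. not Box not (not q and not p), w1   [neg-Box-rule on 5: fresh world w1, w0Rw1]
11. not (not q and not p), w1   [Box-rule on 4 via w0Rw1]
12. p, w1   [neg-and-rule on 11 (branches; this branch)]
13. not q, w2   [neg-Box-rule on 7: fresh world w2, w0Rw2]
14. not (not q and not p), w2   [Box-rule on 4 via w0Rw2]
15. p, w2   [neg-and-rule on 14 (branches; this branch)]
16. not q and not p, w3   [neg-Box-rule on 10: fresh world w3, w1Rw3]
17. not q, w3   [and-rule on 16]
18. not p, w3   [and-rule on 16]
Accessibility: w0Rw0, w0Rw1, w0Rw2, w1Rw1, w1Rw3, w2Rw2, w3Rw3
Complete open branch: countermodel on a T-frame, so not valid in T, nor in K (the same frame is also a K-frame).
S4-tableau for the negation not ((Box not (not q and not p) implies Box Box not (not q and not p)) or (not p implies Box q)):
1. not ((Box not (not q and not p) implies Box Box not (not q and not p)) or (not p implies Box q)), w0
2. not (Box not (not q and not p) implies Box Box not (not q and not p)), w0   [neg-or-rule on 1]
3. not (not p implies Box q), w0   [neg-or-rule on 1]
4. Box not (not q and not p), w0   [neg-implies-rule on 2]
5. not Box Box not (not q and not p), w0   [neg-implies-rule on 2]
6. not p, w0   [neg-implies-rule on 3]
7. not Box q, w0   [neg-implies-rule on 3]
8. not (not q and not p), w0   [Box-rule on 4 via w0Rw0]
9. q, w0   [neg-and-rule on 8 (branches; this branch)]
10. not Box not (not q and not p), w1   [neg-Box-rule on 5: fresh world w1, w0Rw1]
11. not (not q and not p), w1   [Box-rule on 4 via w0Rw1]
12. p, w1   [neg-and-rule on 11 (branches; this branch)]
13. not q, w2   [neg-Box-rule on 7: fresh world w2, w0Rw2]
14. not (not q and not p), w2   [Box-rule on 4 via w0Rw2]
15. p, w2   [neg-and-rule on 14 (branches; this branch)]
16. not q and not p, w3   [neg-Box-rule on 10: fresh world w3, w1Rw3]
17. not q, w3   [and-rule on 16]
18. not p, w3   [and-rule on 16]
19. not (not q and not p), w3   [Box-rule on 4 via w0Rw3]
20. p, w3   [neg-and-rule on 19 (branches; this branch)]
Accessibility: w0Rw0, w0Rw1, w0Rw2, w0Rw3, w1Rw1, w1Rw3, w2Rw2, w3Rw3
Branch closes: p and not p both at w3.
Every branch closes (one shown): valid in S4, hence also in S5 (every theorem of S4 is a theorem of S5).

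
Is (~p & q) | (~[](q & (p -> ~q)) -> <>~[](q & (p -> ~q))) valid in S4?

Tableau for the negation ~((~p & q) | (~[](q & (p -> ~q)) -> <>~[](q & (p -> ~q)))):
1. ~((~p & q) | (~[](q & (p -> ~q)) -> <>~[](q & (p -> ~q)))), w0
2. ~(~p & q), w0
3. ~(~[](q & (p -> ~q)) -> <>~[](q & (p -> ~q))), w0
4. ~[](q & (p -> ~q)), w0
5. ~<>~[](q & (p -> ~q)), w0
6. [](q & (p -> ~q)), w0
7. q & (p -> ~q), w0
8. q, w0
9. p -> ~q, w0
10. p, w0
11. ~q, w0
Accessibility: w0Rw0
Branch closes: q and ~q both at w0.
Every branch of the negation's tableau closes; the branch above is one of them.

Yes, valid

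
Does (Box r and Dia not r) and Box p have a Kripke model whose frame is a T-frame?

1. (Box r and Dia not r) and Box p, w0
2. Box r and Dia not r, w0   [and-rule on 1]
3. Box p, w0   [and-rule on 1]
4. Box r, w0   [and-rule on 2]
5. Dia not r, w0   [and-rule on 2]
6. p, w0   [Box-rule on 3 via w0Rw0]
7. r, w0   [Box-rule on 4 via w0Rw0]
8. not r, w1   [Dia-rule on 5: fresh world w1, w0Rw1]
9. p, w1   [Box-rule on 3 via w0Rw1]
10. r, w1   [Box-rule on 4 via w0Rw1]
Accessibility: w0Rw0, w0Rw1, w1Rw1
Branch closes: r and not r both at w1.
(One branch shown.) All branches close.

Unsatisfiable (every branch closes)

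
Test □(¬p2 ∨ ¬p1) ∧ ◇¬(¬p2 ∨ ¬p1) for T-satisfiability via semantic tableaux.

1. □(¬p2 ∨ ¬p1) ∧ ◇¬(¬p2 ∨ ¬p1), w0
2. □(¬p2 ∨ ¬p1), w0
3. ◇¬(¬p2 ∨ ¬p1), w0
4. ¬p2 ∨ ¬p1, w0
5. ¬p1, w0
6. ¬(¬p2 ∨ ¬p1), w1
7. p2, w1
8. p1, w1
9. ¬p2 ∨ ¬p1, w1
10. ¬p1, w1
Accessibility: w0Rw0, w0Rw1, w1Rw1
Branch closes: p1 and ¬p1 both at w1.
(One branch shown.) All branches close.

Unsatisfiable (every branch closes)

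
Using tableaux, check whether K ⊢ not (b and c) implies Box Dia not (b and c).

Not valid

Tableau for the negation not (not (b and c) implies Box Dia not (b and c)):
1. not (not (b and c) implies Box Dia not (b and c)), w0
2. not (b and c), w0   [neg-implies-rule on 1]
3. not Box Dia not (b and c), w0   [neg-implies-rule on 1]
4. not c, w0   [neg-and-rule on 2 (branches; this branch)]
5. not Dia not (b and c), w1   [neg-Box-rule on 3: fresh world w1, w0Rw1]
Accessibility: w0Rw1
The negation has an open branch (countermodel exists).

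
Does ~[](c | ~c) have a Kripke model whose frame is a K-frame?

1. ~[](c | ~c), w0
2. ~(c | ~c), w1
3. ~c, w1
4. c, w1
Accessibility: w0Rw1
Branch closes: c and ~c both at w1.
Every branch closes; the branch above is one of them.

Unsatisfiable (every branch closes)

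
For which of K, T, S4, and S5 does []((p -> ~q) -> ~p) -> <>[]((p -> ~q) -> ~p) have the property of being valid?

T-tableau for the negation ~([]((p -> ~q) -> ~p) -> <>[]((p -> ~q) -> ~p)):
1. ~([]((p -> ~q) -> ~p) -> <>[]((p -> ~q) -> ~p)), 0
2. []((p -> ~q) -> ~p), 0
3. ~<>[]((p -> ~q) -> ~p), 0
4. (p -> ~q) -> ~p, 0
5. ~[]((p -> ~q) -> ~p), 0
6. ~(p -> ~q), 0
7. p, 0
8. q, 0
9. ~((p -> ~q) -> ~p), 1
10. p -> ~q, 1
11. p, 1
12. (p -> ~q) -> ~p, 1
13. ~[]((p -> ~q) -> ~p), 1
14. ~q, 1
15. ~(p -> ~q), 1
16. q, 1
Accessibility: 0R0, 0R1, 1R1
Branch closes: q and ~q both at 1.
Every branch closes (one shown): valid in T, hence also in S4, S5 (every theorem of T is a theorem of S4 and S5).
K-tableau for the negation ~([]((p -> ~q) -> ~p) -> <>[]((p -> ~q) -> ~p)):
1. ~([]((p -> ~q) -> ~p) -> <>[]((p -> ~q) -> ~p)), 0
2. []((p -> ~q) -> ~p), 0
3. ~<>[]((p -> ~q) -> ~p), 0
Complete open branch: countermodel on a K-frame, so not valid in K.

T, S4, S5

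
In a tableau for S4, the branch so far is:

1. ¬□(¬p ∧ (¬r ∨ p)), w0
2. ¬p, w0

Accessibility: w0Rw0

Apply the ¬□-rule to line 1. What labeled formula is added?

a fresh world w1 with w0Rw1, and ¬(¬p ∧ (¬r ∨ p)) at w1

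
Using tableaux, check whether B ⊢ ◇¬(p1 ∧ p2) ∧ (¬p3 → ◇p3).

Tableau for the negation ¬(◇¬(p1 ∧ p2) ∧ (¬p3 → ◇p3)):
1. ¬(◇¬(p1 ∧ p2) ∧ (¬p3 → ◇p3)), w0
2. ¬(¬p3 → ◇p3), w0
3. ¬p3, w0
4. ¬◇p3, w0
Accessibility: w0Rw0
The negation has an open branch (countermodel exists).

No, not valid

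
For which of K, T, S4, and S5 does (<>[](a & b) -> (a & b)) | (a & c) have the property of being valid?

S5

S4-tableau for the negation ~((<>[](a & b) -> (a & b)) | (a & c)):
1. ~((<>[](a & b) -> (a & b)) | (a & c)), u
2. ~(<>[](a & b) -> (a & b)), u
3. ~(a & c), u
4. <>[](a & b), u
5. ~(a & b), u
6. ~c, u
7. ~b, u
8. [](a & b), v
9. a & b, v
10. a, v
11. b, v
Accessibility: uRu, uRv, vRv
Complete open branch: countermodel on an S4-frame, so not valid in S4, nor in K, T (the same frame is also a K-frame and a T-frame).
S5-tableau for the negation ~((<>[](a & b) -> (a & b)) | (a & c)):
1. ~((<>[](a & b) -> (a & b)) | (a & c)), u
2. ~(<>[](a & b) -> (a & b)), u
3. ~(a & c), u
4. <>[](a & b), u
5. ~(a & b), u
6. ~c, u
7. ~b, u
8. [](a & b), v
9. a & b, u
10. a, u
11. b, u
Accessibility: uRu, uRv, vRu, vRv
Branch closes: b and ~b both at u.
Every branch closes (one shown): valid in S5.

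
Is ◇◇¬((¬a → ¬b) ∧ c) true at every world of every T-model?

Not valid

Tableau for the negation ¬◇◇¬((¬a → ¬b) ∧ c):
1. ¬◇◇¬((¬a → ¬b) ∧ c), 0
2. ¬◇¬((¬a → ¬b) ∧ c), 0
3. (¬a → ¬b) ∧ c, 0
4. ¬a → ¬b, 0
5. c, 0
6. ¬b, 0
Accessibility: 0R0
The negation has an open branch (countermodel exists).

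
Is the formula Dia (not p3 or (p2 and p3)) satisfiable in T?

Satisfiable (open branch found)

1. Dia (not p3 or (p2 and p3)), u
2. not p3 or (p2 and p3), v   [Dia-rule on 1: fresh world v, uRv]
3. p2 and p3, v   [or-rule on 2 (branches; this branch)]
4. p2, v   [and-rule on 3]
5. p3, v   [and-rule on 3]
Accessibility: uRu, uRv, vRv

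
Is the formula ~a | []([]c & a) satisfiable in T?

1. ~a | []([]c & a), u
2. []([]c & a), u
3. []c & a, u
4. []c, u
5. a, u
6. c, u
Accessibility: uRu

Yes, satisfiable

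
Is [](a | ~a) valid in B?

Valid in B

Tableau for the negation ~[](a | ~a):
1. ~[](a | ~a), 0
2. ~(a | ~a), 1   [~[]-rule on 1: fresh world 1, 0R1]
3. ~a, 1   [~|-rule on 2]
4. a, 1   [~|-rule on 2]
Accessibility: 0R0, 0R1, 1R0, 1R1
Branch closes: a and ~a both at 1.
Every branch of the negation's tableau closes; the branch above is one of them.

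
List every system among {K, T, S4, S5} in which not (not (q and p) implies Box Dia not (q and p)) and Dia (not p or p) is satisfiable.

S5-tableau for the formula:
1. not (not (q and p) implies Box Dia not (q and p)) and Dia (not p or p), u
2. not (not (q and p) implies Box Dia not (q and p)), u   [and-rule on 1]
3. Dia (not p or p), u   [and-rule on 1]
4. not (q and p), u   [neg-implies-rule on 2]
5. not Box Dia not (q and p), u   [neg-implies-rule on 2]
6. not p, u   [neg-and-rule on 4 (branches; this branch)]
7. not p or p, v   [Dia-rule on 3: fresh world v, uRv]
8. p, v   [or-rule on 7 (branches; this branch)]
9. not Dia not (q and p), w   [neg-Box-rule on 5: fresh world w, uRw]
10. q and p, u   [neg-Dia-rule on 9 via wRu]
11. q, u   [and-rule on 10]
12. p, u   [and-rule on 10]
Accessibility: uRu, uRv, uRw, vRu, vRv, vRw, wRu, wRv, wRw
Branch closes: p and not p both at u.
Every branch closes (one shown): unsatisfiable in S5.
S4-tableau for the formula:
1. not (not (q and p) implies Box Dia not (q and p)) and Dia (not p or p), u
2. not (not (q and p) implies Box Dia not (q and p)), u   [and-rule on 1]
3. Dia (not p or p), u   [and-rule on 1]
4. not (q and p), u   [neg-implies-rule on 2]
5. not Box Dia not (q and p), u   [neg-implies-rule on 2]
6. not p, u   [neg-and-rule on 4 (branches; this branch)]
7. not p or p, v   [Dia-rule on 3: fresh world v, uRv]
8. p, v   [or-rule on 7 (branches; this branch)]
9. not Dia not (q and p), w   [neg-Box-rule on 5: fresh world w, uRw]
10. q and p, w   [neg-Dia-rule on 9 via wRw]
11. q, w   [and-rule on 10]
12. p, w   [and-rule on 10]
Accessibility: uRu, uRv, uRw, vRv, wRw
Complete open branch: satisfiable in S4, hence also in K, T (this S4-model is also a K-model and a T-model).

K, T, S4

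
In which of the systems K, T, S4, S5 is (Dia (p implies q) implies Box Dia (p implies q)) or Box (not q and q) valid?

S5-tableau for the negation not ((Dia (p implies q) implies Box Dia (p implies q)) or Box (not q and q)):
1. not ((Dia (p implies q) implies Box Dia (p implies q)) or Box (not q and q)), u
2. not (Dia (p implies q) implies Box Dia (p implies q)), u   [neg-or-rule on 1]
3. not Box (not q and q), u   [neg-or-rule on 1]
4. Dia (p implies q), u   [neg-implies-rule on 2]
5. not Box Dia (p implies q), u   [neg-implies-rule on 2]
6. not (not q and q), v   [neg-Box-rule on 3: fresh world v, uRv]
7. not q, v   [neg-and-rule on 6 (branches; this branch)]
8. p implies q, w   [Dia-rule on 4: fresh world w, uRw]
9. q, w   [implies-rule on 8 (branches; this branch)]
10. not Dia (p implies q), x   [neg-Box-rule on 5: fresh world x, uRx]
11. not (p implies q), u   [neg-Dia-rule on 10 via xRu]
12. p, u   [neg-implies-rule on 11]
13. not q, u   [neg-implies-rule on 11]
14. not (p implies q), v   [neg-Dia-rule on 10 via xRv]
15. p, v   [neg-implies-rule on 14]
16. not (p implies q), w   [neg-Dia-rule on 10 via xRw]
17. p, w   [neg-implies-rule on 16]
18. not q, w   [neg-implies-rule on 16]
Accessibility: uRu, uRv, uRw, uRx, vRu, vRv, vRw, vRx, wRu, wRv, wRw, wRx, xRu, xRv, xRw, xRx
Branch closes: q and not q both at w.
Every branch closes (one shown): valid in S5.
S4-tableau for the negation not ((Dia (p implies q) implies Box Dia (p implies q)) or Box (not q and q)):
1. not ((Dia (p implies q) implies Box Dia (p implies q)) or Box (not q and q)), u
2. not (Dia (p implies q) implies Box Dia (p implies q)), u   [neg-or-rule on 1]
3. not Box (not q and q), u   [neg-or-rule on 1]
4. Dia (p implies q), u   [neg-implies-rule on 2]
5. not Box Dia (p implies q), u   [neg-implies-rule on 2]
6. not (not q and q), v   [neg-Box-rule on 3: fresh world v, uRv]
7. not q, v   [neg-and-rule on 6 (branches; this branch)]
8. p implies q, w   [Dia-rule on 4: fresh world w, uRw]
9. q, w   [implies-rule on 8 (branches; this branch)]
10. not Dia (p implies q), x   [neg-Box-rule on 5: fresh world x, uRx]
11. not (p implies q), x   [neg-Dia-rule on 10 via xRx]
12. p, x   [neg-implies-rule on 11]
13. not q, x   [neg-implies-rule on 11]
Accessibility: uRu, uRv, uRw, uRx, vRv, wRw, xRx
Complete open branch: countermodel on an S4-frame, so not valid in S4, nor in K, T (the same frame is also a K-frame and a T-frame).

S5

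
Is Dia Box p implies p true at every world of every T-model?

Tableau for the negation not (Dia Box p implies p):
1. not (Dia Box p implies p), 0
2. Dia Box p, 0   [neg-implies-rule on 1]
3. not p, 0   [neg-implies-rule on 1]
4. Box p, 1   [Dia-rule on 2: fresh world 1, 0R1]
5. p, 1   [Box-rule on 4 via 1R1]
Accessibility: 0R0, 0R1, 1R1
The negation has an open branch (countermodel exists).

Invalid (countermodel exists)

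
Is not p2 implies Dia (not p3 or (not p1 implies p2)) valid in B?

Not valid

Tableau for the negation not (not p2 implies Dia (not p3 or (not p1 implies p2))):
1. not (not p2 implies Dia (not p3 or (not p1 implies p2))), w0
2. not p2, w0
3. not Dia (not p3 or (not p1 implies p2)), w0
4. not (not p3 or (not p1 implies p2)), w0
5. p3, w0
6. not (not p1 implies p2), w0
7. not p1, w0
Accessibility: w0Rw0
The negation has an open branch (countermodel exists).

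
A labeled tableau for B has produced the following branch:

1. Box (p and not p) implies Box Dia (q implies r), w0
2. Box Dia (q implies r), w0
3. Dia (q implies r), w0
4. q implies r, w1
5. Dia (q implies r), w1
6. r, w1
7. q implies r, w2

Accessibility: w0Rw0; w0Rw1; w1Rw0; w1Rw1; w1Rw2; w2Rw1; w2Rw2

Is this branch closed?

Open

No world carries both an atom and its negation.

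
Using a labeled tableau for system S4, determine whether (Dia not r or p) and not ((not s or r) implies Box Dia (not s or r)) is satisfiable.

1. (Dia not r or p) and not ((not s or r) implies Box Dia (not s or r)), w0
2. Dia not r or p, w0   [and-rule on 1]
3. not ((not s or r) implies Box Dia (not s or r)), w0   [and-rule on 1]
4. not s or r, w0   [neg-implies-rule on 3]
5. not Box Dia (not s or r), w0   [neg-implies-rule on 3]
6. p, w0   [or-rule on 2 (branches; this branch)]
7. r, w0   [or-rule on 4 (branches; this branch)]
8. not Dia (not s or r), w1   [neg-Box-rule on 5: fresh world w1, w0Rw1]
9. not (not s or r), w1   [neg-Dia-rule on 8 via w1Rw1]
10. s, w1   [neg-or-rule on 9]
11. not r, w1   [neg-or-rule on 9]
Accessibility: w0Rw0, w0Rw1, w1Rw1

Satisfiable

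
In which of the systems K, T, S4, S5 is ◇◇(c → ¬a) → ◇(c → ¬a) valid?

S4, S5

T-tableau for the negation ¬(◇◇(c → ¬a) → ◇(c → ¬a)):
1. ¬(◇◇(c → ¬a) → ◇(c → ¬a)), 0
2. ◇◇(c → ¬a), 0
3. ¬◇(c → ¬a), 0
4. ¬(c → ¬a), 0
5. c, 0
6. a, 0
7. ◇(c → ¬a), 1
8. ¬(c → ¬a), 1
9. c, 1
10. a, 1
11. c → ¬a, 2
12. ¬a, 2
Accessibility: 0R0, 0R1, 1R1, 1R2, 2R2
Complete open branch: countermodel on a T-frame, so not valid in T, nor in K (the same frame is also a K-frame).
S4-tableau for the negation ¬(◇◇(c → ¬a) → ◇(c → ¬a)):
1. ¬(◇◇(c → ¬a) → ◇(c → ¬a)), 0
2. ◇◇(c → ¬a), 0
3. ¬◇(c → ¬a), 0
4. ¬(c → ¬a), 0
5. c, 0
6. a, 0
7. ◇(c → ¬a), 1
8. ¬(c → ¬a), 1
9. c, 1
10. a, 1
11. c → ¬a, 2
12. ¬(c → ¬a), 2
13. c, 2
14. a, 2
15. ¬a, 2
Accessibility: 0R0, 0R1, 0R2, 1R1, 1R2, 2R2
Branch closes: a and ¬a both at 2.
Every branch closes (one shown): valid in S4, hence also in S5 (every theorem of S4 is a theorem of S5).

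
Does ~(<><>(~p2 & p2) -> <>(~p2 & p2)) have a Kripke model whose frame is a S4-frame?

Unsatisfiable

1. ~(<><>(~p2 & p2) -> <>(~p2 & p2)), 0
2. <><>(~p2 & p2), 0
3. ~<>(~p2 & p2), 0
4. ~(~p2 & p2), 0
5. ~p2, 0
6. <>(~p2 & p2), 1
7. ~(~p2 & p2), 1
8. ~p2, 1
9. ~p2 & p2, 2
10. ~p2, 2
11. p2, 2
Accessibility: 0R0, 0R1, 0R2, 1R1, 1R2, 2R2
Branch closes: p2 and ~p2 both at 2.
All branches of the tableau close; one closing branch shown above.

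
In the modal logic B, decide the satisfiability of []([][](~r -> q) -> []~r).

Satisfiable

1. []([][](~r -> q) -> []~r), u
2. [][](~r -> q) -> []~r, u
3. []~r, u
4. ~r, u
Accessibility: uRu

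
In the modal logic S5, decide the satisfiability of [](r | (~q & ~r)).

1. [](r | (~q & ~r)), 0
2. r | (~q & ~r), 0
3. ~q & ~r, 0
4. ~q, 0
5. ~r, 0
Accessibility: 0R0

Yes, satisfiable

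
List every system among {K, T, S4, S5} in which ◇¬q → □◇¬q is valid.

S5

S5-tableau for the negation ¬(◇¬q → □◇¬q):
1. ¬(◇¬q → □◇¬q), w0
2. ◇¬q, w0
3. ¬□◇¬q, w0
4. ¬q, w1
5. ¬◇¬q, w2
6. q, w0
7. q, w1
Accessibility: w0Rw0, w0Rw1, w0Rw2, w1Rw0, w1Rw1, w1Rw2, w2Rw0, w2Rw1, w2Rw2
Branch closes: q and ¬q both at w1.
Every branch closes (one shown): valid in S5.
S4-tableau for the negation ¬(◇¬q → □◇¬q):
1. ¬(◇¬q → □◇¬q), w0
2. ◇¬q, w0
3. ¬□◇¬q, w0
4. ¬q, w1
5. ¬◇¬q, w2
6. q, w2
Accessibility: w0Rw0, w0Rw1, w0Rw2, w1Rw1, w2Rw2
Complete open branch: countermodel on an S4-frame, so not valid in S4, nor in K, T (the same frame is also a K-frame and a T-frame).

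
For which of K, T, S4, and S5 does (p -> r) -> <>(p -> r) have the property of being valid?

T-tableau for the negation ~((p -> r) -> <>(p -> r)):
1. ~((p -> r) -> <>(p -> r)), w0
2. p -> r, w0
3. ~<>(p -> r), w0
4. ~(p -> r), w0
5. p, w0
6. ~r, w0
7. r, w0
Accessibility: w0Rw0
Branch closes: r and ~r both at w0.
Every branch closes (one shown): valid in T, hence also in S4, S5 (every theorem of T is a theorem of S4 and S5).
K-tableau for the negation ~((p -> r) -> <>(p -> r)):
1. ~((p -> r) -> <>(p -> r)), w0
2. p -> r, w0
3. ~<>(p -> r), w0
4. r, w0
Complete open branch: countermodel on a K-frame, so not valid in K.

T, S4, S5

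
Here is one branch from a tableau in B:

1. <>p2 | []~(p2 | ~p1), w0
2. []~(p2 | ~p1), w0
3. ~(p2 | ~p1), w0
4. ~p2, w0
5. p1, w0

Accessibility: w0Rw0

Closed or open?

Not closed

No world carries both an atom and its negation.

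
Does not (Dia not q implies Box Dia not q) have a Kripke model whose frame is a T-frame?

Satisfiable (open branch found)

1. not (Dia not q implies Box Dia not q), w0
2. Dia not q, w0
3. not Box Dia not q, w0
4. not q, w1
5. not Dia not q, w2
6. q, w2
Accessibility: w0Rw0, w0Rw1, w0Rw2, w1Rw1, w2Rw2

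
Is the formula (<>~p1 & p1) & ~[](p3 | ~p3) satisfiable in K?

1. (<>~p1 & p1) & ~[](p3 | ~p3), 0
2. <>~p1 & p1, 0
3. ~[](p3 | ~p3), 0
4. <>~p1, 0
5. p1, 0
6. ~(p3 | ~p3), 1
7. ~p3, 1
8. p3, 1
Accessibility: 0R1
Branch closes: p3 and ~p3 both at 1.
Every branch closes; the branch above is one of them.

Unsatisfiable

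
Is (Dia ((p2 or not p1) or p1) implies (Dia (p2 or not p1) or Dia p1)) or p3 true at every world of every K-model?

Tableau for the negation not ((Dia ((p2 or not p1) or p1) implies (Dia (p2 or not p1) or Dia p1)) or p3):
1. not ((Dia ((p2 or not p1) or p1) implies (Dia (p2 or not p1) or Dia p1)) or p3), w0
2. not (Dia ((p2 or not p1) or p1) implies (Dia (p2 or not p1) or Dia p1)), w0
3. not p3, w0
4. Dia ((p2 or not p1) or p1), w0
5. not (Dia (p2 or not p1) or Dia p1), w0
6. not Dia (p2 or not p1), w0
7. not Dia p1, w0
8. (p2 or not p1) or p1, w1
9. not (p2 or not p1), w1
10. not p2, w1
11. p1, w1
12. not p1, w1
Accessibility: w0Rw1
Branch closes: p1 and not p1 both at w1.
All branches of the negation close; one closing branch shown above.

Yes, valid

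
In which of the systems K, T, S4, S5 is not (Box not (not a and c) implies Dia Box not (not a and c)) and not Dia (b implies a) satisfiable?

K

K-tableau for the formula:
1. not (Box not (not a and c) implies Dia Box not (not a and c)) and not Dia (b implies a), 0
2. not (Box not (not a and c) implies Dia Box not (not a and c)), 0   [and-rule on 1]
3. not Dia (b implies a), 0   [and-rule on 1]
4. Box not (not a and c), 0   [neg-implies-rule on 2]
5. not Dia Box not (not a and c), 0   [neg-implies-rule on 2]
Complete open branch: satisfiable in K.
T-tableau for the formula:
1. not (Box not (not a and c) implies Dia Box not (not a and c)) and not Dia (b implies a), 0
2. not (Box not (not a and c) implies Dia Box not (not a and c)), 0   [and-rule on 1]
3. not Dia (b implies a), 0   [and-rule on 1]
4. Box not (not a and c), 0   [neg-implies-rule on 2]
5. not Dia Box not (not a and c), 0   [neg-implies-rule on 2]
6. not (b implies a), 0   [neg-Dia-rule on 3 via 0R0]
7. b, 0   [neg-implies-rule on 6]
8. not a, 0   [neg-implies-rule on 6]
9. not (not a and c), 0   [Box-rule on 4 via 0R0]
10. not Box not (not a and c), 0   [neg-Dia-rule on 5 via 0R0]
11. not c, 0   [neg-and-rule on 9 (branches; this branch)]
12. not a and c, 1   [neg-Box-rule on 10: fresh world 1, 0R1]
13. not a, 1   [and-rule on 12]
14. c, 1   [and-rule on 12]
15. not (b implies a), 1   [neg-Dia-rule on 3 via 0R1]
16. b, 1   [neg-implies-rule on 15]
17. not (not a and c), 1   [Box-rule on 4 via 0R1]
18. not Box not (not a and c), 1   [neg-Dia-rule on 5 via 0R1]
19. not c, 1   [neg-and-rule on 17 (branches; this branch)]
Accessibility: 0R0, 0R1, 1R1
Branch closes: c and not c both at 1.
Every branch closes (one shown): unsatisfiable in T, hence also in S4, S5 (every S4/S5-frame is a T-frame).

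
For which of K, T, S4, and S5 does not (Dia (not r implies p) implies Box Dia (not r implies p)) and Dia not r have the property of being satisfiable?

S5-tableau for the formula:
1. not (Dia (not r implies p) implies Box Dia (not r implies p)) and Dia not r, w0
2. not (Dia (not r implies p) implies Box Dia (not r implies p)), w0
3. Dia not r, w0
4. Dia (not r implies p), w0
5. not Box Dia (not r implies p), w0
6. not r, w1
7. not r implies p, w2
8. p, w2
9. not Dia (not r implies p), w3
10. not (not r implies p), w0
11. not r, w0
12. not p, w0
13. not (not r implies p), w1
14. not p, w1
15. not (not r implies p), w2
16. not r, w2
17. not p, w2
Accessibility: w0Rw0, w0Rw1, w0Rw2, w0Rw3, w1Rw0, w1Rw1, w1Rw2, w1Rw3, w2Rw0, w2Rw1, w2Rw2, w2Rw3, w3Rw0, w3Rw1, w3Rw2, w3Rw3
Branch closes: p and not p both at w2.
Every branch closes (one shown): unsatisfiable in S5.
S4-tableau for the formula:
1. not (Dia (not r implies p) implies Box Dia (not r implies p)) and Dia not r, w0
2. not (Dia (not r implies p) implies Box Dia (not r implies p)), w0
3. Dia not r, w0
4. Dia (not r implies p), w0
5. not Box Dia (not r implies p), w0
6. not r, w1
7. not r implies p, w2
8. p, w2
9. not Dia (not r implies p), w3
10. not (not r implies p), w3
11. not r, w3
12. not p, w3
Accessibility: w0Rw0, w0Rw1, w0Rw2, w0Rw3, w1Rw1, w2Rw2, w3Rw3
Complete open branch: satisfiable in S4, hence also in K, T (this S4-model is also a K-model and a T-model).

K, T, S4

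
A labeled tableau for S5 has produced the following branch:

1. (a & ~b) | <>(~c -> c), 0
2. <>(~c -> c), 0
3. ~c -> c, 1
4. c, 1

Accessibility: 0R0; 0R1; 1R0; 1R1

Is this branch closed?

No atom appears with both signs at the same world.

Open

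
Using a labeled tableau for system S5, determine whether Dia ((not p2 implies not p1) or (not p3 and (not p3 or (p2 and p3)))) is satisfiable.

1. Dia ((not p2 implies not p1) or (not p3 and (not p3 or (p2 and p3)))), w0
2. (not p2 implies not p1) or (not p3 and (not p3 or (p2 and p3))), w1   [Dia-rule on 1: fresh world w1, w0Rw1]
3. not p3 and (not p3 or (p2 and p3)), w1   [or-rule on 2 (branches; this branch)]
4. not p3, w1   [and-rule on 3]
5. not p3 or (p2 and p3), w1   [and-rule on 3]
Accessibility: w0Rw0, w0Rw1, w1Rw0, w1Rw1

Satisfiable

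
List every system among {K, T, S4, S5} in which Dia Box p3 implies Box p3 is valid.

S5

S4-tableau for the negation not (Dia Box p3 implies Box p3):
1. not (Dia Box p3 implies Box p3), u
2. Dia Box p3, u   [neg-implies-rule on 1]
3. not Box p3, u   [neg-implies-rule on 1]
4. Box p3, v   [Dia-rule on 2: fresh world v, uRv]
5. p3, v   [Box-rule on 4 via vRv]
6. not p3, w   [neg-Box-rule on 3: fresh world w, uRw]
Accessibility: uRu, uRv, uRw, vRv, wRw
Complete open branch: countermodel on an S4-frame, so not valid in S4, nor in K, T (the same frame is also a K-frame and a T-frame).
S5-tableau for the negation not (Dia Box p3 implies Box p3):
1. not (Dia Box p3 implies Box p3), u
2. Dia Box p3, u   [neg-implies-rule on 1]
3. not Box p3, u   [neg-implies-rule on 1]
4. Box p3, v   [Dia-rule on 2: fresh world v, uRv]
5. p3, u   [Box-rule on 4 via vRu]
6. p3, v   [Box-rule on 4 via vRv]
7. not p3, w   [neg-Box-rule on 3: fresh world w, uRw]
8. p3, w   [Box-rule on 4 via vRw]
Accessibility: uRu, uRv, uRw, vRu, vRv, vRw, wRu, wRv, wRw
Branch closes: p3 and not p3 both at w.
Every branch closes (one shown): valid in S5.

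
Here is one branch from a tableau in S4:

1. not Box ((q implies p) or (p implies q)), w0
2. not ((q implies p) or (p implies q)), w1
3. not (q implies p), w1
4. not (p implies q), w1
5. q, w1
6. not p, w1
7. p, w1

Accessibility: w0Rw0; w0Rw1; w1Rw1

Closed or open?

Yes, closed

Both p and not p appear at w1.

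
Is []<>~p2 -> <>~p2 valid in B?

Tableau for the negation ~([]<>~p2 -> <>~p2):
1. ~([]<>~p2 -> <>~p2), w0
2. []<>~p2, w0
3. ~<>~p2, w0
4. <>~p2, w0
5. p2, w0
6. ~p2, w1
7. <>~p2, w1
8. p2, w1
Accessibility: w0Rw0, w0Rw1, w1Rw0, w1Rw1
Branch closes: p2 and ~p2 both at w1.
Every branch of the negation's tableau closes; the branch above is one of them.

Valid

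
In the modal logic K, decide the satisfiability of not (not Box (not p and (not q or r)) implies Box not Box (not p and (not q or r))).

Yes, satisfiable

1. not (not Box (not p and (not q or r)) implies Box not Box (not p and (not q or r))), 0
2. not Box (not p and (not q or r)), 0
3. not Box not Box (not p and (not q or r)), 0
4. not (not p and (not q or r)), 1
5. not (not q or r), 1
6. q, 1
7. not r, 1
8. Box (not p and (not q or r)), 2
Accessibility: 0R1, 0R2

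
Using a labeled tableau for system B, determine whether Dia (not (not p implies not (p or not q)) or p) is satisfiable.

Yes, satisfiable

1. Dia (not (not p implies not (p or not q)) or p), 0
2. not (not p implies not (p or not q)) or p, 1
3. p, 1
Accessibility: 0R0, 0R1, 1R0, 1R1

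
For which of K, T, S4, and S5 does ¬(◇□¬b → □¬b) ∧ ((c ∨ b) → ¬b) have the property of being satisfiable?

K, T, S4

S5-tableau for the formula:
1. ¬(◇□¬b → □¬b) ∧ ((c ∨ b) → ¬b), 0
2. ¬(◇□¬b → □¬b), 0
3. (c ∨ b) → ¬b, 0
4. ◇□¬b, 0
5. ¬□¬b, 0
6. ¬(c ∨ b), 0
7. ¬c, 0
8. ¬b, 0
9. □¬b, 1
10. ¬b, 1
11. b, 2
12. ¬b, 2
Accessibility: 0R0, 0R1, 0R2, 1R0, 1R1, 1R2, 2R0, 2R1, 2R2
Branch closes: b and ¬b both at 2.
Every branch closes (one shown): unsatisfiable in S5.
S4-tableau for the formula:
1. ¬(◇□¬b → □¬b) ∧ ((c ∨ b) → ¬b), 0
2. ¬(◇□¬b → □¬b), 0
3. (c ∨ b) → ¬b, 0
4. ◇□¬b, 0
5. ¬□¬b, 0
6. ¬b, 0
7. □¬b, 1
8. ¬b, 1
9. b, 2
Accessibility: 0R0, 0R1, 0R2, 1R1, 2R2
Complete open branch: satisfiable in S4, hence also in K, T (this S4-model is also a K-model and a T-model).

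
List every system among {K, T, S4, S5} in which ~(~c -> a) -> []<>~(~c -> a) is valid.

S5

S4-tableau for the negation ~(~(~c -> a) -> []<>~(~c -> a)):
1. ~(~(~c -> a) -> []<>~(~c -> a)), 0
2. ~(~c -> a), 0
3. ~[]<>~(~c -> a), 0
4. ~c, 0
5. ~a, 0
6. ~<>~(~c -> a), 1
7. ~c -> a, 1
8. a, 1
Accessibility: 0R0, 0R1, 1R1
Complete open branch: countermodel on an S4-frame, so not valid in S4, nor in K, T (the same frame is also a K-frame and a T-frame).
S5-tableau for the negation ~(~(~c -> a) -> []<>~(~c -> a)):
1. ~(~(~c -> a) -> []<>~(~c -> a)), 0
2. ~(~c -> a), 0
3. ~[]<>~(~c -> a), 0
4. ~c, 0
5. ~a, 0
6. ~<>~(~c -> a), 1
7. ~c -> a, 0
8. ~c -> a, 1
9. a, 0
Accessibility: 0R0, 0R1, 1R0, 1R1
Branch closes: a and ~a both at 0.
Every branch closes (one shown): valid in S5.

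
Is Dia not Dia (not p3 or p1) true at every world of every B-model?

Tableau for the negation not Dia not Dia (not p3 or p1):
1. not Dia not Dia (not p3 or p1), w0
2. Dia (not p3 or p1), w0
3. not p3 or p1, w1
4. Dia (not p3 or p1), w1
5. p1, w1
6. not p3 or p1, w2
7. p1, w2
Accessibility: w0Rw0, w0Rw1, w1Rw0, w1Rw1, w1Rw2, w2Rw1, w2Rw2
The negation has an open branch (countermodel exists).

Invalid (countermodel exists)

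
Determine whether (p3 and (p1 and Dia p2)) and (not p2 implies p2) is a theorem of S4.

Tableau for the negation not ((p3 and (p1 and Dia p2)) and (not p2 implies p2)):
1. not ((p3 and (p1 and Dia p2)) and (not p2 implies p2)), w0
2. not (not p2 implies p2), w0   [neg-and-rule on 1 (branches; this branch)]
3. not p2, w0   [neg-implies-rule on 2]
Accessibility: w0Rw0
The negation has an open branch (countermodel exists).

Not valid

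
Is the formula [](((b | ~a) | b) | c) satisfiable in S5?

Satisfiable

1. [](((b | ~a) | b) | c), w0
2. ((b | ~a) | b) | c, w0
3. c, w0
Accessibility: w0Rw0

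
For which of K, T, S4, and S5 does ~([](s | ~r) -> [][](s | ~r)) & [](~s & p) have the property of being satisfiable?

S4-tableau for the formula:
1. ~([](s | ~r) -> [][](s | ~r)) & [](~s & p), w0
2. ~([](s | ~r) -> [][](s | ~r)), w0
3. [](~s & p), w0
4. [](s | ~r), w0
5. ~[][](s | ~r), w0
6. ~s & p, w0
7. ~s, w0
8. p, w0
9. s | ~r, w0
10. ~r, w0
11. ~[](s | ~r), w1
12. ~s & p, w1
13. ~s, w1
14. p, w1
15. s | ~r, w1
16. ~r, w1
17. ~(s | ~r), w2
18. ~s, w2
19. r, w2
20. ~s & p, w2
21. p, w2
22. s | ~r, w2
23. ~r, w2
Accessibility: w0Rw0, w0Rw1, w0Rw2, w1Rw1, w1Rw2, w2Rw2
Branch closes: r and ~r both at w2.
Every branch closes (one shown): unsatisfiable in S4, hence also in S5 (every S5-frame is an S4-frame).
T-tableau for the formula:
1. ~([](s | ~r) -> [][](s | ~r)) & [](~s & p), w0
2. ~([](s | ~r) -> [][](s | ~r)), w0
3. [](~s & p), w0
4. [](s | ~r), w0
5. ~[][](s | ~r), w0
6. ~s & p, w0
7. ~s, w0
8. p, w0
9. s | ~r, w0
10. ~r, w0
11. ~[](s | ~r), w1
12. ~s & p, w1
13. ~s, w1
14. p, w1
15. s | ~r, w1
16. ~r, w1
17. ~(s | ~r), w2
18. ~s, w2
19. r, w2
Accessibility: w0Rw0, w0Rw1, w1Rw1, w1Rw2, w2Rw2
Complete open branch: satisfiable in T, hence also in K (this T-model is also a K-model).

K, T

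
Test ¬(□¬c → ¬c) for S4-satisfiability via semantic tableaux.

1. ¬(□¬c → ¬c), u
2. □¬c, u
3. c, u
4. ¬c, u
Accessibility: uRu
Branch closes: c and ¬c both at u.
All branches of the tableau close; one closing branch shown above.

No, unsatisfiable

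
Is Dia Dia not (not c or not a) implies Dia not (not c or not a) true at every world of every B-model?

Not valid

Tableau for the negation not (Dia Dia not (not c or not a) implies Dia not (not c or not a)):
1. not (Dia Dia not (not c or not a) implies Dia not (not c or not a)), u
2. Dia Dia not (not c or not a), u
3. not Dia not (not c or not a), u
4. not c or not a, u
5. not a, u
6. Dia not (not c or not a), v
7. not c or not a, v
8. not a, v
9. not (not c or not a), w
10. c, w
11. a, w
Accessibility: uRu, uRv, vRu, vRv, vRw, wRv, wRw
The negation has an open branch (countermodel exists).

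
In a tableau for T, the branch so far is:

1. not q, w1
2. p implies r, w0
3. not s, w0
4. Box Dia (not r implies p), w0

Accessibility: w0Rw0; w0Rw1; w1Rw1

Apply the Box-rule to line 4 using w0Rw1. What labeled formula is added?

Dia (not r implies p), w1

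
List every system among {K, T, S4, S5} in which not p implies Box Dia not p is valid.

S5

S5-tableau for the negation not (not p implies Box Dia not p):
1. not (not p implies Box Dia not p), w0
2. not p, w0
3. not Box Dia not p, w0
4. not Dia not p, w1
5. p, w0
Accessibility: w0Rw0, w0Rw1, w1Rw0, w1Rw1
Branch closes: p and not p both at w0.
Every branch closes (one shown): valid in S5.
S4-tableau for the negation not (not p implies Box Dia not p):
1. not (not p implies Box Dia not p), w0
2. not p, w0
3. not Box Dia not p, w0
4. not Dia not p, w1
5. p, w1
Accessibility: w0Rw0, w0Rw1, w1Rw1
Complete open branch: countermodel on an S4-frame, so not valid in S4, nor in K, T (the same frame is also a K-frame and a T-frame).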